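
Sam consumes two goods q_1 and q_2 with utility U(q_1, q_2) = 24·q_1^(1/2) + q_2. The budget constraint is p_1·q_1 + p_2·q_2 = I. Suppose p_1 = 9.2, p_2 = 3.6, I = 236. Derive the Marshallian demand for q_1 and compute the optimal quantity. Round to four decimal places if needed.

Utility is quasi-linear in q_2; the FOC for q_1 is 12/√q_1 = p_1/p_2.
Thus q_1* = (12·p_2/p_1)² — independent of I — with the rest of income spent on q_2.
Plugging in: q_1* = (12·3.6/9.2)² = 22.0491.

q_1* = 22.0491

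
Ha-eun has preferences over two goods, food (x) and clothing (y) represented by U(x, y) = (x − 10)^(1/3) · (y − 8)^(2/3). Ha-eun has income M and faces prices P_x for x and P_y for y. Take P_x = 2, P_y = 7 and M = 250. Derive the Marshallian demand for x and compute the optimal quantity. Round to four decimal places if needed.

This is Cobb-Douglas in (x−10, y−8): tangency gives 1/3·P_y·(y−8) = 2/3·P_x·(x−10).
After buying the subsistence bundle (10, 8), a share 1/3 of the remaining income goes to x: x* = 10 + 1/3·(M − 10P_x − 8P_y)/P_x.
Discretionary income = 250 − 10·2 − 8·7 = 174; x* = 10 + 1/3·174/2 = 39.

x* = 39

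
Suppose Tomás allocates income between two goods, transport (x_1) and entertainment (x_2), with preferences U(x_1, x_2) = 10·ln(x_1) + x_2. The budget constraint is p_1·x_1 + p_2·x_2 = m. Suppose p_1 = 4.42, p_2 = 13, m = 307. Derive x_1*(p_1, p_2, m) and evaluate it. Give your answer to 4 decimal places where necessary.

MU_x_1 = 10/x_1, MU_x_2 = 1. Tangency: 10/x_1 = p_1/p_2.
So x_1*(p_1,p_2) = 10·p_2/p_1, independent of income; and x_2* = (m − 10·p_2)/p_2.
At the given prices: x_1* = 10·13/4.42 = 29.4118.

x_1* = 29.4118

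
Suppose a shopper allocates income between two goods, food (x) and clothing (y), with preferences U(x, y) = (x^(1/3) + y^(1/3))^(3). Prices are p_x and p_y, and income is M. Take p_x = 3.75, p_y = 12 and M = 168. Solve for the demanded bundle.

MRS = MU_x/MU_y = (y/x)^(2/3). Set equal to p_x/p_y.
Solve for the ratio: y/x = [p_x/p_y]^(1.5).
Substitute y = (y/x)·x into the budget: x* = M/(p_x + p_y·(y/x)).
Numerically y/x = 0.174693, so x* = 168/(3.75 + 12·0.174693) = 28.7361 and y* = 0.174693·28.7361 = 5.02.

x* = 28.7361, y* = 5.02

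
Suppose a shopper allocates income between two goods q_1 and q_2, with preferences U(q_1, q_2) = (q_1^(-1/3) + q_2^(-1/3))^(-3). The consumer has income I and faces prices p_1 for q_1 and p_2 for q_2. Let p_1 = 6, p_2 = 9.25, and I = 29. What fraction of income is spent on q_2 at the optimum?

With the ratio pinned down, the budget gives q_1* = I/(p_1 + p_2·(q_2/q_1)) and q_2* = (q_2/q_1)·q_1*.
Numerically q_2/q_1 = 0.722782, so q_1* = 29/(6 + 9.25·0.722782) = 2.286 and q_2* = 0.722782·2.286 = 1.6523.
Expenditure on q_2: 9.25·1.6523 = 15.2838; share = 0.527.

share on q_2 = 0.527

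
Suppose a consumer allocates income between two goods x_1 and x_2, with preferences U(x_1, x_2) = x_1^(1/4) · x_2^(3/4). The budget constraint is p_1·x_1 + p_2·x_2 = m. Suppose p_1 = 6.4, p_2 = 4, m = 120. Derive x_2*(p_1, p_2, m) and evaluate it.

Demand: x_1*(p_1,p_2,m) = 0.25·m/p_1 and x_2* = 0.75·m/p_2.
At p_1=6.4, p_2=4, m=120: x_2* = 0.75·120/4 = 22.5.

x_2* = 22.5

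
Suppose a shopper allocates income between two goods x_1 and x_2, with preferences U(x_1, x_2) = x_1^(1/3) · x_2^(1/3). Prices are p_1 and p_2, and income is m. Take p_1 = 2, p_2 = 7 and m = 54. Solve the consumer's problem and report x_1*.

x_1* = 13.5

Demand: x_1*(p_1,p_2,m) = 0.5·m/p_1 and x_2* = 0.5·m/p_2.
At p_1=2, p_2=7, m=54: x_1* = 0.5·54/2 = 13.5.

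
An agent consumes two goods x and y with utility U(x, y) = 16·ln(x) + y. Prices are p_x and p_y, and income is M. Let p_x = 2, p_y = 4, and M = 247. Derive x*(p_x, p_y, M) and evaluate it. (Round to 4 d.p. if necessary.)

MU_x = 16/x, MU_y = 1. Tangency: 16/x = p_x/p_y.
So x*(p_x,p_y) = 16·p_y/p_x, independent of income; and y* = (M − 16·p_y)/p_y.
At the given prices: x* = 16·4/2 = 32.

x* = 32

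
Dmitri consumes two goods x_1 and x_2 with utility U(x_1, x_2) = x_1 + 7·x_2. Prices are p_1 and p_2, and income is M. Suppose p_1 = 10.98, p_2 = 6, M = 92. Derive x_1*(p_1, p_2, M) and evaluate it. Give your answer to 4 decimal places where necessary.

Linear utility — the consumer picks whichever good has higher MU/price: 1/10.98 = 0.0911 vs 7/6 = 1.1667.
x_2 gives more utility per dollar, so spend all income on x_2: x_2* = M/p_2, x_1* = 0.
Numerically: x_1* = 0, x_2* = 15.3333.

x_1* = 0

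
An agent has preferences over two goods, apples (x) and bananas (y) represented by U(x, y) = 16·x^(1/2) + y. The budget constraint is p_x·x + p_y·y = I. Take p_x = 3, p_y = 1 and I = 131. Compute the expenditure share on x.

Utility is quasi-linear in y; the FOC for x is 8/√x = p_x/p_y.
Thus x* = (8·p_y/p_x)² — independent of I — with the rest of income spent on y.
Plugging in: x* = (8·1/3)² = 7.1111, y* = 109.6667.
Expenditure on x: 3·7.1111 = 21.3333; share = 0.1628.

share on x = 0.1628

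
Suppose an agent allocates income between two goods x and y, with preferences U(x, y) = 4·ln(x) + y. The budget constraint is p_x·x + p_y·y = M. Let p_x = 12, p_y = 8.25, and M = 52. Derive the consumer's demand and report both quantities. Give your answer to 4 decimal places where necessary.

x* = 2.75, y* = 2.303

Set MRS = p_x/p_y: (4/x)/1 = p_x/p_y.
So x*(p_x,p_y) = 4·p_y/p_x, independent of income; and y* = (M − 4·p_y)/p_y.
At the given prices: x* = 4·8.25/12 = 2.75, and y* = 2.303.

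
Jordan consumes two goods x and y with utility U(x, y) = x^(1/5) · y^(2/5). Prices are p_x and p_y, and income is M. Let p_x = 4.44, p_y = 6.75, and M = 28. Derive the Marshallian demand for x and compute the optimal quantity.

x* = 2.1021

MU_x/MU_y = (0.2·y)/(0.4·x); tangency sets this equal to p_x/p_y.
Rearranging, p_y·y = 2·p_x·x. Substituting into the budget gives p_x·x·(1 + 2) = M.
Demand: x*(p_x,p_y,M) = 1/3·M/p_x and y* = 2/3·M/p_y.
At p_x=4.44, p_y=6.75, M=28: x* = 1/3·28/4.44 = 2.1021.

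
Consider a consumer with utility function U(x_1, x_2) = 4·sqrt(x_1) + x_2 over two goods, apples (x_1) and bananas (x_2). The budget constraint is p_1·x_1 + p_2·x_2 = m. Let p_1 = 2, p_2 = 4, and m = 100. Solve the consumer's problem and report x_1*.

Thus x_1* = (2·p_2/p_1)² — independent of m — with the rest of income spent on x_2.
Plugging in: x_1* = (2·4/2)² = 16.

x_1* = 16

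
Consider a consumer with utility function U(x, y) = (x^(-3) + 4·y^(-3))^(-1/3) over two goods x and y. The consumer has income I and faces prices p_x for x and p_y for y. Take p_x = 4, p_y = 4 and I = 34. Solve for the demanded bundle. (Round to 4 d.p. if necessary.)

MU_x ∝ x^(-4), MU_y ∝ 4·y^(-4), so MRS = (1/4)·(y/x)^(4) = p_x/p_y.
Hence y/x = (4·p_x/p_y)^(1/(4)), i.e. raised to the 0.25 power.
Substitute y = (y/x)·x into the budget: x* = I/(p_x + p_y·(y/x)).
Numerically y/x = 1.414214, so x* = 34/(4 + 4·1.414214) = 3.5208 and y* = 1.414214·3.5208 = 4.9792.

x* = 3.5208, y* = 4.9792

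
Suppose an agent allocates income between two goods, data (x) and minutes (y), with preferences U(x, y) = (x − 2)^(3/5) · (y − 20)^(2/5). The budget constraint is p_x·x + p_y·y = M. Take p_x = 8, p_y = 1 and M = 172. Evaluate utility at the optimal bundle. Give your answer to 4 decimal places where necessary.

V = 19.9251

Let x' = x−2, y' = y−20. MRS = (3/2)·y'/x' = p_x/p_y.
Substituting into the budget: x* = 2 + 0.6·(M − 2·p_x − 20·p_y)/p_x, and y* = 20 + 0.4·(…)/p_y.
Discretionary income = 172 − 2·8 − 20·1 = 136; x* = 2 + 0.6·136/8 = 12.2; y* = 20 + 0.4·136/1 = 74.4.
Utility at the optimum: U(12.2, 74.4) = 19.9251.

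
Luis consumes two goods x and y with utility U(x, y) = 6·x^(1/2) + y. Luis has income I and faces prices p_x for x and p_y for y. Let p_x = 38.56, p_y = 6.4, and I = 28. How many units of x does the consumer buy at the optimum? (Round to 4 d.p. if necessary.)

x* = 0.2479

Set MRS = p_x/p_y: 3·x^(−1/2) = p_x/p_y.
Thus x* = (3·p_y/p_x)² — independent of I — with the rest of income spent on y.
Plugging in: x* = (3·6.4/38.56)² = 0.2479.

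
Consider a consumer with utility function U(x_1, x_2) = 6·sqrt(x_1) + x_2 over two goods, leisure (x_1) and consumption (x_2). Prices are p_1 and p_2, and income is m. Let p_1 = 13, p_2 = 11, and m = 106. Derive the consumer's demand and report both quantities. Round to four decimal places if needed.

Utility is quasi-linear in x_2; the FOC for x_1 is 3/√x_1 = p_1/p_2.
Solve: √x_1 = 3·p_2/p_1, so x_1*(p_1,p_2) = (3·p_2/p_1)², and x_2* = (m − p_1·x_1*)/p_2.
Plugging in: x_1* = (3·11/13)² = 6.4438, x_2* = 2.021.

x_1* = 6.4438, x_2* = 2.021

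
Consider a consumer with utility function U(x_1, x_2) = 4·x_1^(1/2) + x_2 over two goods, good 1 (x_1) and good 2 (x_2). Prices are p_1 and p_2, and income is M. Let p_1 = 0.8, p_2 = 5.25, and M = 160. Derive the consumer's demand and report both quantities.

Utility is quasi-linear in x_2; the FOC for x_1 is 2/√x_1 = p_1/p_2.
Thus x_1* = (2·p_2/p_1)² — independent of M — with the rest of income spent on x_2.
Plugging in: x_1* = (2·5.25/0.8)² = 172.2656, x_2* = 4.2262.

x_1* = 172.2656, x_2* = 4.2262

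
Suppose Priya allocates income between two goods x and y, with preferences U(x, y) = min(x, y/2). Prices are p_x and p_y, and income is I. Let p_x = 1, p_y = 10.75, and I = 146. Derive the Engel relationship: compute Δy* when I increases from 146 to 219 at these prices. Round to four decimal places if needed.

With perfect complements, no substitution: consume in ratio x:y = 1:2.
Budget: p_x·x + p_y·2·x = I, so (p_x + 2·p_y)·x = I.
Demand: x*(p_x,p_y,I) = I/(p_x + 2·p_y), y* = 2·I/(p_x + 2·p_y).
Here 1 + 2·10.75 = 22.5, giving y* = 12.9778.
At I' = 219: y* = 19.4667. Change: 19.4667 − 12.9778 = 6.4889.

Δy* = 6.4889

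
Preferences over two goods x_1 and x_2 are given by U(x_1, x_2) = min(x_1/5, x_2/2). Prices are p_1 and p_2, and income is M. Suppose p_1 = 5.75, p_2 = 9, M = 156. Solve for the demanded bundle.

Leontief preferences: the optimum is at the kink where x_1/5 = x_2/2, i.e. x_2 = (2/5)·x_1.
Budget: p_1·x_1 + p_2·(2/5)·x_1 = M, so (5·p_1 + 2·p_2)·x_1 = 5·M.
Demand: x_1*(p_1,p_2,M) = 5·M/(5·p_1 + 2·p_2), x_2* = 2·M/(5·p_1 + 2·p_2).
Here 5·5.75 + 2·9 = 46.75, giving x_1* = 16.6845 and x_2* = 6.6738.

x_1* = 16.6845, x_2* = 6.6738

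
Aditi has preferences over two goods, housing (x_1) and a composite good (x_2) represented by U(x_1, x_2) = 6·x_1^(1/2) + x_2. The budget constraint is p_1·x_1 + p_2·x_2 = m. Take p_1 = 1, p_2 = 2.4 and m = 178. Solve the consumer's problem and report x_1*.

Set MRS = p_1/p_2: 3·x_1^(−1/2) = p_1/p_2.
Thus x_1* = (3·p_2/p_1)² — independent of m — with the rest of income spent on x_2.
Plugging in: x_1* = (3·2.4/1)² = 51.84.

x_1* = 51.84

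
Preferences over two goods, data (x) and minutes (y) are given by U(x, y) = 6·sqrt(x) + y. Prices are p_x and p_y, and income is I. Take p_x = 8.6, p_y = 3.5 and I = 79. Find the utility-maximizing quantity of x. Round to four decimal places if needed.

MU_x = 3/√x, MU_y = 1. Tangency: 3/√x = p_x/p_y.
Thus x* = (3·p_y/p_x)² — independent of I — with the rest of income spent on y.
Plugging in: x* = (3·3.5/8.6)² = 1.4907.

x* = 1.4907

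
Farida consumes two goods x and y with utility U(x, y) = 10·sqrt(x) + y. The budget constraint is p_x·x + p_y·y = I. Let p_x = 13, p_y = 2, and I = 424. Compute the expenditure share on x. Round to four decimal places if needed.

share on x = 0.0181

Plugging in: x* = (5·2/13)² = 0.5917, y* = 208.1538.
Expenditure on x: 13·0.5917 = 7.6923; share = 0.0181.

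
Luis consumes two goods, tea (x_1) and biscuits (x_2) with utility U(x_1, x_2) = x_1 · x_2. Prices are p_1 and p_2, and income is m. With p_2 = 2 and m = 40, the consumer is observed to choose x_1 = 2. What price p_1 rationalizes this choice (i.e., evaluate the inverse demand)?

p_1 = 10

Tangency: MRS = x_2/x_1 = p_1/p_2.
So p_2·x_2 = p_1·x_1; combined with the budget, a share 0.5 of income goes to x_1.
Demand: x_1*(p_1,p_2,m) = 0.5·m/p_1 and x_2* = 0.5·m/p_2.
Set x_1* = 2 in the demand function and solve for p_1: p_1 = 10.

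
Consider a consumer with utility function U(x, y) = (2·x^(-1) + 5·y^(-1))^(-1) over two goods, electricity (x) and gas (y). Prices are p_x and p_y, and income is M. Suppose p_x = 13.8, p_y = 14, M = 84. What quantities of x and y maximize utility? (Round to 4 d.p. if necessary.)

x* = 2.3479, y* = 3.6857

MRS = MU_x/MU_y = (2/5)·(y/x)^(2). Set equal to p_x/p_y.
Solve for the ratio: y/x = [(5/2)·p_x/p_y]^(0.5).
Substitute y = (y/x)·x into the budget: x* = M/(p_x + p_y·(y/x)).
Numerically y/x = 1.569804, so x* = 84/(13.8 + 14·1.569804) = 2.3479 and y* = 1.569804·2.3479 = 3.6857.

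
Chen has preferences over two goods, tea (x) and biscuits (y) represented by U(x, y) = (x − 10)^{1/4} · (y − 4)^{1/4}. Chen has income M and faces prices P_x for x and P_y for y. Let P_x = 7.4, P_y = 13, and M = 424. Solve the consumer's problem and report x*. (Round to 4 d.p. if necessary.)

x* = 30.1351

Let x' = x−10, y' = y−4. MRS = y'/x' = P_x/P_y.
Substituting into the budget: x* = 10 + 0.5·(M − 10·P_x − 4·P_y)/P_x, and y* = 4 + 0.5·(…)/P_y.
Discretionary income = 424 − 10·7.4 − 4·13 = 298; x* = 10 + 0.5·298/7.4 = 30.1351.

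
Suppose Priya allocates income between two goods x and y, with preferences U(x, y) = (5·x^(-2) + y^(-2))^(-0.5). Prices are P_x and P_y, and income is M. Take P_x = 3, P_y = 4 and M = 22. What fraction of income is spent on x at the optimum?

share on x = 0.5853

MRS = MU_x/MU_y = 5·(y/x)^(3). Set equal to P_x/P_y.
Hence y/x = ((1/5)·P_x/P_y)^(1/(3)), i.e. raised to the 1/3 power.
With the ratio pinned down, the budget gives x* = M/(P_x + P_y·(y/x)) and y* = (y/x)·x*.
Numerically y/x = 0.531329, so x* = 22/(3 + 4·0.531329) = 4.2924 and y* = 0.531329·4.2924 = 2.2807.
Expenditure on x: 3·4.2924 = 12.8773; share = 0.5853.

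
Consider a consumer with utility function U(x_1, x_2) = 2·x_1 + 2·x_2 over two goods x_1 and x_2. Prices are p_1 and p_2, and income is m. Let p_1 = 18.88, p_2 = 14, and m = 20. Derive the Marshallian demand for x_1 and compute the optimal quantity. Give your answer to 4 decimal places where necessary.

Perfect substitutes: compare marginal utility per dollar. 2/p_1 vs 2/p_2 → 0.1059 vs 0.1429.
x_2 gives more utility per dollar, so spend all income on x_2: x_2* = m/p_2, x_1* = 0.
Numerically: x_1* = 0, x_2* = 1.4286.

x_1* = 0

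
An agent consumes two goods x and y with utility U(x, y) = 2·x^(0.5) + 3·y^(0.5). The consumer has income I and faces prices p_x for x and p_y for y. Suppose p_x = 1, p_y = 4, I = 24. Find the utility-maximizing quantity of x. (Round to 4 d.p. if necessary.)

x* = 15.36

From the CES first-order condition, (2/3)·(y/x)^(0.5) = p_x/p_y.
Hence y/x = ((3/2)·p_x/p_y)^(1/(0.5)), i.e. raised to the 2 power.
Substitute y = (y/x)·x into the budget: x* = I/(p_x + p_y·(y/x)).
Numerically y/x = 0.140625, so x* = 24/(1 + 4·0.140625) = 15.36.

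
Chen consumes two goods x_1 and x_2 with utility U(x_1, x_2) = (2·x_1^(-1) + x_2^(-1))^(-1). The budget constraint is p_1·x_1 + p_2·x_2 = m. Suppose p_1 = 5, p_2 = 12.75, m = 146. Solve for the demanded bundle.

x_1* = 13.7143, x_2* = 6.0728

With the ratio pinned down, the budget gives x_1* = m/(p_1 + p_2·(x_2/x_1)) and x_2* = (x_2/x_1)·x_1*.
Numerically x_2/x_1 = 0.442807, so x_1* = 146/(5 + 12.75·0.442807) = 13.7143 and x_2* = 0.442807·13.7143 = 6.0728.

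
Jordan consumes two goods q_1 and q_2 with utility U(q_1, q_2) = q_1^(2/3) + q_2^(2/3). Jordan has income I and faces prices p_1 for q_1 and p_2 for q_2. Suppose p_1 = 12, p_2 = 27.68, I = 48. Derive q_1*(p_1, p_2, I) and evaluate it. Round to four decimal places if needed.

q_1* = 3.3672

From the CES first-order condition, (q_2/q_1)^(1/3) = p_1/p_2.
Hence q_2/q_1 = (p_1/p_2)^(1/(1/3)), i.e. raised to the 3 power.
With the ratio pinned down, the budget gives q_1* = I/(p_1 + p_2·(q_2/q_1)) and q_2* = (q_2/q_1)·q_1*.
Numerically q_2/q_1 = 0.081479, so q_1* = 48/(12 + 27.68·0.081479) = 3.3672.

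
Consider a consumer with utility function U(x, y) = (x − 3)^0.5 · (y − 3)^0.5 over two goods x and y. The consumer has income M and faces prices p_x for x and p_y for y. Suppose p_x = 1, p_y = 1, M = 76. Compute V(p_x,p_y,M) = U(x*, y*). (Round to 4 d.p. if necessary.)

V = 35

MRS = (y−3)/(x−3). Tangency with p_x/p_y gives y−3 = (p_x/p_y)·(x−3).
After buying the subsistence bundle (3, 3), a share 0.5 of the remaining income goes to x: x* = 3 + 0.5·(M − 3p_x − 3p_y)/p_x.
Discretionary income = 76 − 3·1 − 3·1 = 70; x* = 3 + 0.5·70/1 = 38; y* = 3 + 0.5·70/1 = 38.
Utility at the optimum: U(38, 38) = 35.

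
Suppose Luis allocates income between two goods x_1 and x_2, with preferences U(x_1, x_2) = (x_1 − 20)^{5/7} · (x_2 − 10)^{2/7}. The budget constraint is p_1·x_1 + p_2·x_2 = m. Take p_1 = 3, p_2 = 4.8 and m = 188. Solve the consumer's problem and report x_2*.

MRS = (5/2)·(x_2−10)/(x_1−20). Tangency with p_1/p_2 gives x_2−10 = (2/5)·(p_1/p_2)·(x_1−20).
After buying the subsistence bundle (20, 10), a share 5/7 of the remaining income goes to x_1: x_1* = 20 + 5/7·(m − 20p_1 − 10p_2)/p_1.
Discretionary income = 188 − 20·3 − 10·4.8 = 80; x_2* = 10 + 2/7·80/4.8 = 14.7619.

x_2* = 14.7619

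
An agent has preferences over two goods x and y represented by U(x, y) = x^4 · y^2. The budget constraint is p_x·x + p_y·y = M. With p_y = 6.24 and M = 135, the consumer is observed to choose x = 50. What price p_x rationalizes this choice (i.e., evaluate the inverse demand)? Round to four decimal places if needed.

p_x = 1.8

The MRS is 2·y/x. Set MRS = p_x/p_y.
So 4·p_y·y = 2·p_x·x; combined with the budget, a share 2/3 of income goes to x.
Demand: x*(p_x,p_y,M) = 2/3·M/p_x and y* = 1/3·M/p_y.
Set x* = 50 in the demand function and solve for p_x: p_x = 1.8.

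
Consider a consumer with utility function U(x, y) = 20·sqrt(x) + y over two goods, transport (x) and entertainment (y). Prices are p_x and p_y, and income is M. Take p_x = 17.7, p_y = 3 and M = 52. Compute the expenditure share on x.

share on x = 0.9778

MU_x = 10/√x, MU_y = 1. Tangency: 10/√x = p_x/p_y.
Thus x* = (10·p_y/p_x)² — independent of M — with the rest of income spent on y.
Plugging in: x* = (10·3/17.7)² = 2.8727, y* = 0.3842.
Expenditure on x: 17.7·2.8727 = 50.8475; share = 0.9778.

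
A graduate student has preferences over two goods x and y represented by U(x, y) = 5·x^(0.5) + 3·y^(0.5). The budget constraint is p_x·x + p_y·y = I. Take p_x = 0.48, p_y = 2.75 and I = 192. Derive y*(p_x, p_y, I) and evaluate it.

y* = 4.1277

MRS = MU_x/MU_y = (5/3)·(y/x)^(0.5). Set equal to p_x/p_y.
Hence y/x = ((3/5)·p_x/p_y)^(1/(0.5)), i.e. raised to the 2 power.
Substitute y = (y/x)·x into the budget: x* = I/(p_x + p_y·(y/x)).
Numerically y/x = 0.010968, so x* = 192/(0.48 + 2.75·0.010968) = 376.3514 and y* = 0.010968·376.3514 = 4.1277.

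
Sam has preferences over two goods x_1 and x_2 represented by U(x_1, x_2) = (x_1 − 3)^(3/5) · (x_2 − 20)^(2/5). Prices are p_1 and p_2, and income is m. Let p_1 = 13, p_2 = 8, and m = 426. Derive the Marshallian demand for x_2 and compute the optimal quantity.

x_2* = 31.35

Let x_1' = x_1−3, x_2' = x_2−20. MRS = (3/2)·x_2'/x_1' = p_1/p_2.
After buying the subsistence bundle (3, 20), a share 0.6 of the remaining income goes to x_1: x_1* = 3 + 0.6·(m − 3p_1 − 20p_2)/p_1.
Discretionary income = 426 − 3·13 − 20·8 = 227; x_2* = 20 + 0.4·227/8 = 31.35.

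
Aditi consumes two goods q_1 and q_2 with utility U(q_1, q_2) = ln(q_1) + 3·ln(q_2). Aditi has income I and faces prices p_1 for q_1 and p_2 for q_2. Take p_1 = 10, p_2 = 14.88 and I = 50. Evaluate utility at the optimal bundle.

Demand: q_1*(p_1,p_2,I) = 0.25·I/p_1 and q_2* = 0.75·I/p_2.
At p_1=10, p_2=14.88, I=50: q_1* = 0.25·50/10 = 1.25, q_2* = 2.5202.
Utility at the optimum: U(1.25, 2.5202) = 2.9961.

V = 2.9961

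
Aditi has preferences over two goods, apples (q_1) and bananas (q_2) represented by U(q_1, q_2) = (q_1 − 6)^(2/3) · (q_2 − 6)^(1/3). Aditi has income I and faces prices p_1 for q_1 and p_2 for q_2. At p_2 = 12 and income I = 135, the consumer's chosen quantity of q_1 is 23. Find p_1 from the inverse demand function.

This is Cobb-Douglas in (q_1−6, q_2−6): tangency gives 2/3·p_2·(q_2−6) = 1/3·p_1·(q_1−6).
Substituting into the budget: q_1* = 6 + 2/3·(I − 6·p_1 − 6·p_2)/p_1, and q_2* = 6 + 1/3·(…)/p_2.
Set q_1* = 23 in the demand function and solve for p_1: p_1 = 2.

p_1 = 2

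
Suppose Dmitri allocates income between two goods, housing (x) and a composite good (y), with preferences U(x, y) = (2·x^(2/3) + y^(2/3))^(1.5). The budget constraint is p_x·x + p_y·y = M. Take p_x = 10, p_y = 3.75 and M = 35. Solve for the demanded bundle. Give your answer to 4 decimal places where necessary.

x* = 1.8529, y* = 4.3922

MU_x ∝ 2·x^(-1/3), MU_y ∝ y^(-1/3), so MRS = 2·(y/x)^(1/3) = p_x/p_y.
Solve for the ratio: y/x = [(1/2)·p_x/p_y]^(3).
Substitute y = (y/x)·x into the budget: x* = M/(p_x + p_y·(y/x)).
Numerically y/x = 2.37037, so x* = 35/(10 + 3.75·2.37037) = 1.8529 and y* = 2.37037·1.8529 = 4.3922.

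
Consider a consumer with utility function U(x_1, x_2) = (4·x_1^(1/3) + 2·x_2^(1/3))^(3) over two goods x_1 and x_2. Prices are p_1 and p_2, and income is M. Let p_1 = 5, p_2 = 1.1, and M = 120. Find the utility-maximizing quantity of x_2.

MRS = MU_x_1/MU_x_2 = 2·(x_2/x_1)^(2/3). Set equal to p_1/p_2.
Solve for the ratio: x_2/x_1 = [(1/2)·p_1/p_2]^(1.5).
Substitute x_2 = (x_2/x_1)·x_1 into the budget: x_1* = M/(p_1 + p_2·(x_2/x_1)).
Numerically x_2/x_1 = 3.426265, so x_1* = 120/(5 + 1.1·3.426265) = 13.6847 and x_2* = 3.426265·13.6847 = 46.8875.

x_2* = 46.8875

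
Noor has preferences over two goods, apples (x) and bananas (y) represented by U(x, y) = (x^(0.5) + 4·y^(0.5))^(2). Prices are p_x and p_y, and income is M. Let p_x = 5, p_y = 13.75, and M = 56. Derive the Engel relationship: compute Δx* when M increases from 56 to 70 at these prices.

Δx* = 0.4107

MRS = MU_x/MU_y = (1/4)·(y/x)^(0.5). Set equal to p_x/p_y.
Hence y/x = (4·p_x/p_y)^(1/(0.5)), i.e. raised to the 2 power.
With the ratio pinned down, the budget gives x* = M/(p_x + p_y·(y/x)) and y* = (y/x)·x*.
Numerically y/x = 2.115702, so x* = 56/(5 + 13.75·2.115702) = 1.6427.
At M' = 70: x* = 2.0533. Change: 2.0533 − 1.6427 = 0.4107.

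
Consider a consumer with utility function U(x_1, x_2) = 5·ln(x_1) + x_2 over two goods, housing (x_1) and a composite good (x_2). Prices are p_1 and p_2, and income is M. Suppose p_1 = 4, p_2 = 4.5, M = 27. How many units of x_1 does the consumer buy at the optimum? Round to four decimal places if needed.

x_1* = 5.625

MU_x_1 = 5/x_1, MU_x_2 = 1. Tangency: 5/x_1 = p_1/p_2.
So x_1*(p_1,p_2) = 5·p_2/p_1, independent of income; and x_2* = (M − 5·p_2)/p_2.
At the given prices: x_1* = 5·4.5/4 = 5.625.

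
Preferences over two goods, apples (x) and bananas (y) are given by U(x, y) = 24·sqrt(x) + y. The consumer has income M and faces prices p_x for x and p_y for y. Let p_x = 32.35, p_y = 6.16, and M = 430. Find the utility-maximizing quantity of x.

Set MRS = p_x/p_y: 12·x^(−1/2) = p_x/p_y.
Thus x* = (12·p_y/p_x)² — independent of M — with the rest of income spent on y.
Plugging in: x* = (12·6.16/32.35)² = 5.2213.

x* = 5.2213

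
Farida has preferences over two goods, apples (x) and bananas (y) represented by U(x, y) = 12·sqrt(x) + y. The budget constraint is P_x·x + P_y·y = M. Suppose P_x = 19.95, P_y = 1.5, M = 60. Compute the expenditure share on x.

share on x = 0.0677

Plugging in: x* = (6·1.5/19.95)² = 0.2035, y* = 37.2932.
Expenditure on x: 19.95·0.2035 = 4.0602; share = 0.0677.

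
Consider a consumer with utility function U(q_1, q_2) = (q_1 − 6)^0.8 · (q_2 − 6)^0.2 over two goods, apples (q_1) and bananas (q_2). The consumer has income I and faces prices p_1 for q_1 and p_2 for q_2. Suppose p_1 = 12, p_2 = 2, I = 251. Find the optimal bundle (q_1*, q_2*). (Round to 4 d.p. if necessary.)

This is Cobb-Douglas in (q_1−6, q_2−6): tangency gives 0.8·p_2·(q_2−6) = 0.2·p_1·(q_1−6).
Substituting into the budget: q_1* = 6 + 0.8·(I − 6·p_1 − 6·p_2)/p_1, and q_2* = 6 + 0.2·(…)/p_2.
Discretionary income = 251 − 6·12 − 6·2 = 167; q_1* = 6 + 0.8·167/12 = 17.1333; q_2* = 6 + 0.2·167/2 = 22.7.

q_1* = 17.1333, q_2* = 22.7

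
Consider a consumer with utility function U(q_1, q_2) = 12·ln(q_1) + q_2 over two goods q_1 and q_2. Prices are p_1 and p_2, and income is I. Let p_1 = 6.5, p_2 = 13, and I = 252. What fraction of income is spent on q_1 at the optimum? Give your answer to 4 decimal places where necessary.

Set MRS = p_1/p_2: (12/q_1)/1 = p_1/p_2.
So q_1*(p_1,p_2) = 12·p_2/p_1, independent of income; and q_2* = (I − 12·p_2)/p_2.
At the given prices: q_1* = 12·13/6.5 = 24, and q_2* = 7.3846.
Expenditure on q_1: 6.5·24 = 156; share = 0.619.

share on q_1 = 0.619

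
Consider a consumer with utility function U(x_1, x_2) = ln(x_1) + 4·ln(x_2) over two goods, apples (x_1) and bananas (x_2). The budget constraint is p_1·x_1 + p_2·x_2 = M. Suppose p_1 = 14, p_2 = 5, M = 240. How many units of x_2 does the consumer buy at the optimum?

MU_x_1/MU_x_2 = (x_2)/(4·x_1); tangency sets this equal to p_1/p_2.
So p_2·x_2 = 4·p_1·x_1; combined with the budget, a share 0.2 of income goes to x_1.
Demand: x_1*(p_1,p_2,M) = 0.2·M/p_1 and x_2* = 0.8·M/p_2.
At p_1=14, p_2=5, M=240: x_2* = 0.8·240/5 = 38.4.

x_2* = 38.4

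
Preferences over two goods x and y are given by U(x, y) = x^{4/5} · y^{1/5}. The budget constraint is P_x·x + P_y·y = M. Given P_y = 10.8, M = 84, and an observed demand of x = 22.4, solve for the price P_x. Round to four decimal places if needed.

P_x = 3

MU_x/MU_y = (0.8·y)/(0.2·x); tangency sets this equal to P_x/P_y.
Rearranging, P_y·y = (1/4)·P_x·x. Substituting into the budget gives P_x·x·(1 + (1/4)) = M.
Demand: x*(P_x,P_y,M) = 0.8·M/P_x and y* = 0.2·M/P_y.
Set x* = 22.4 in the demand function and solve for P_x: P_x = 3.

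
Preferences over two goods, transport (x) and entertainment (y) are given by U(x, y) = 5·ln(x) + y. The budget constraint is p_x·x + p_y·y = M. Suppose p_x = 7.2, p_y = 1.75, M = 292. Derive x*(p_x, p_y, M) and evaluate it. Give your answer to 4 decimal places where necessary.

Set MRS = p_x/p_y: (5/x)/1 = p_x/p_y.
So x*(p_x,p_y) = 5·p_y/p_x, independent of income; and y* = (M − 5·p_y)/p_y.
At the given prices: x* = 5·1.75/7.2 = 1.2153.

x* = 1.2153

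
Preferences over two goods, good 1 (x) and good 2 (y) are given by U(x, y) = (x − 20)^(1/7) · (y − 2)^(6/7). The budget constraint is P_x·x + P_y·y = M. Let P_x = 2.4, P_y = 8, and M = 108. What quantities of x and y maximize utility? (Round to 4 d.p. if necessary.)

x* = 22.619, y* = 6.7143

MRS = (1/6)·(y−2)/(x−20). Tangency with P_x/P_y gives y−2 = 6·(P_x/P_y)·(x−20).
Substituting into the budget: x* = 20 + 1/7·(M − 20·P_x − 2·P_y)/P_x, and y* = 2 + 6/7·(…)/P_y.
Discretionary income = 108 − 20·2.4 − 2·8 = 44; x* = 20 + 1/7·44/2.4 = 22.619; y* = 2 + 6/7·44/8 = 6.7143.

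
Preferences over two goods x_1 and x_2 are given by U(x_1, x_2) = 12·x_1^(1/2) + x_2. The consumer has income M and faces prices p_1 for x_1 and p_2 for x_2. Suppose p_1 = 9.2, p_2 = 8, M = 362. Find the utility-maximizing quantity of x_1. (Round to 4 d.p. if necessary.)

Utility is quasi-linear in x_2; the FOC for x_1 is 6/√x_1 = p_1/p_2.
Solve: √x_1 = 6·p_2/p_1, so x_1*(p_1,p_2) = (6·p_2/p_1)², and x_2* = (M − p_1·x_1*)/p_2.
Plugging in: x_1* = (6·8/9.2)² = 27.2212.

x_1* = 27.2212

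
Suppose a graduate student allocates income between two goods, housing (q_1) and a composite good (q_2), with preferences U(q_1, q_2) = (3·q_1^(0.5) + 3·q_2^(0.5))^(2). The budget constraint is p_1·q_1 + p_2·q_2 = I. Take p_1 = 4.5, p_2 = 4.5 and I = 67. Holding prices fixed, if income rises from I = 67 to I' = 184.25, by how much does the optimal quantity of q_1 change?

Δq_1* = 13.0278

From the CES first-order condition, (q_2/q_1)^(0.5) = p_1/p_2.
Solve for the ratio: q_2/q_1 = [p_1/p_2]^(2).
With the ratio pinned down, the budget gives q_1* = I/(p_1 + p_2·(q_2/q_1)) and q_2* = (q_2/q_1)·q_1*.
Numerically q_2/q_1 = 1, so q_1* = 67/(4.5 + 4.5·1) = 7.4444.
At I' = 184.25: q_1* = 20.4722. Change: 20.4722 − 7.4444 = 13.0278.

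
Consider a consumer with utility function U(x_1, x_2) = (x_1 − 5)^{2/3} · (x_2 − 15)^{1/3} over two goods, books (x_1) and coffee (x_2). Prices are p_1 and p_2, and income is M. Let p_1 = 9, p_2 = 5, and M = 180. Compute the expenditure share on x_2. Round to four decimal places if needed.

MRS = 2·(x_2−15)/(x_1−5). Tangency with p_1/p_2 gives x_2−15 = (1/2)·(p_1/p_2)·(x_1−5).
Substituting into the budget: x_1* = 5 + 2/3·(M − 5·p_1 − 15·p_2)/p_1, and x_2* = 15 + 1/3·(…)/p_2.
Discretionary income = 180 − 5·9 − 15·5 = 60; x_1* = 5 + 2/3·60/9 = 9.4444; x_2* = 15 + 1/3·60/5 = 19.
Expenditure on x_2: 5·19 = 95; share = 0.5278.

share on x_2 = 0.5278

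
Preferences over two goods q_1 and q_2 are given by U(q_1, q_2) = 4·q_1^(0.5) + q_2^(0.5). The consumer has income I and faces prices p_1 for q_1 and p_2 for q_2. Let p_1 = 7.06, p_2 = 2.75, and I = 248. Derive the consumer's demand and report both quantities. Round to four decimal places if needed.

q_1* = 30.2704, q_2* = 12.4693

Substitute q_2 = (q_2/q_1)·q_1 into the budget: q_1* = I/(p_1 + p_2·(q_2/q_1)).
Numerically q_2/q_1 = 0.411931, so q_1* = 248/(7.06 + 2.75·0.411931) = 30.2704 and q_2* = 0.411931·30.2704 = 12.4693.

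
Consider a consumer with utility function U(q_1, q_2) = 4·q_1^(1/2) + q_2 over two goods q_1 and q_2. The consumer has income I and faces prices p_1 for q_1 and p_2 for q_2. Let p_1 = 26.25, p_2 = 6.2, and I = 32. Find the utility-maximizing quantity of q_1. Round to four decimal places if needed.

Utility is quasi-linear in q_2; the FOC for q_1 is 2/√q_1 = p_1/p_2.
Solve: √q_1 = 2·p_2/p_1, so q_1*(p_1,p_2) = (2·p_2/p_1)², and q_2* = (I − p_1·q_1*)/p_2.
Plugging in: q_1* = (2·6.2/26.25)² = 0.2231.

q_1* = 0.2231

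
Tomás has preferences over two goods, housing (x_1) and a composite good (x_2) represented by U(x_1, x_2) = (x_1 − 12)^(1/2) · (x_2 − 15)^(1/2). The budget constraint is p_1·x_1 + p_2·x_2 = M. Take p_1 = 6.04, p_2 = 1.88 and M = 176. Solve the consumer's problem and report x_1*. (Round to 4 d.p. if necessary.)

Discretionary income = 176 − 12·6.04 − 15·1.88 = 75.32; x_1* = 12 + 0.5·75.32/6.04 = 18.2351.

x_1* = 18.2351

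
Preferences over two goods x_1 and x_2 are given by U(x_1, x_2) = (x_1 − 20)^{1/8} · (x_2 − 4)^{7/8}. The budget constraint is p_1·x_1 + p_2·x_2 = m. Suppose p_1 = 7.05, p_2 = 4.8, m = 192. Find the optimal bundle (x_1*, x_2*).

This is Cobb-Douglas in (x_1−20, x_2−4): tangency gives 0.125·p_2·(x_2−4) = 0.875·p_1·(x_1−20).
Substituting into the budget: x_1* = 20 + 0.125·(m − 20·p_1 − 4·p_2)/p_1, and x_2* = 4 + 0.875·(…)/p_2.
Discretionary income = 192 − 20·7.05 − 4·4.8 = 31.8; x_1* = 20 + 0.125·31.8/7.05 = 20.5638; x_2* = 4 + 0.875·31.8/4.8 = 9.7969.

x_1* = 20.5638, x_2* = 9.7969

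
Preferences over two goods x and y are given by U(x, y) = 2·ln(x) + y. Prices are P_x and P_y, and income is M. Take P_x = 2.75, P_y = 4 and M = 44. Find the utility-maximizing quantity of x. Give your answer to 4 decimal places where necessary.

x* = 2.9091

Set MRS = P_x/P_y: (2/x)/1 = P_x/P_y.
So x*(P_x,P_y) = 2·P_y/P_x, independent of income; and y* = (M − 2·P_y)/P_y.
At the given prices: x* = 2·4/2.75 = 2.9091.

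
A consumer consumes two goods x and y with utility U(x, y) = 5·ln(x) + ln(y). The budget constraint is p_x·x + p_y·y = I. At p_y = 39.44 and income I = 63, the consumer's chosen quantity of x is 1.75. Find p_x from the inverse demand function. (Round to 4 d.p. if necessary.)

p_x = 30

MU_x/MU_y = (5·y)/(x); tangency sets this equal to p_x/p_y.
Rearranging, p_y·y = (1/5)·p_x·x. Substituting into the budget gives p_x·x·(1 + (1/5)) = I.
Demand: x*(p_x,p_y,I) = 5/6·I/p_x and y* = 1/6·I/p_y.
Set x* = 1.75 in the demand function and solve for p_x: p_x = 30.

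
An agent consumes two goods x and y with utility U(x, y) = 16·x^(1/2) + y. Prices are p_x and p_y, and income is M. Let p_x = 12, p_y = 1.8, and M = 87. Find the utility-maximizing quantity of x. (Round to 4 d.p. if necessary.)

x* = 1.44

MU_x = 8/√x, MU_y = 1. Tangency: 8/√x = p_x/p_y.
Solve: √x = 8·p_y/p_x, so x*(p_x,p_y) = (8·p_y/p_x)², and y* = (M − p_x·x*)/p_y.
Plugging in: x* = (8·1.8/12)² = 1.44.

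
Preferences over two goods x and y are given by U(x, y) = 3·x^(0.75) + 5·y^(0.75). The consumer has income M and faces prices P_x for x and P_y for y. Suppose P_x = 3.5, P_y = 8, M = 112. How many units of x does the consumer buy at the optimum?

x* = 19.4394

MU_x ∝ 3·x^(-0.25), MU_y ∝ 5·y^(-0.25), so MRS = (3/5)·(y/x)^(0.25) = P_x/P_y.
Hence y/x = ((5/3)·P_x/P_y)^(1/(0.25)), i.e. raised to the 4 power.
With the ratio pinned down, the budget gives x* = M/(P_x + P_y·(y/x)) and y* = (y/x)·x*.
Numerically y/x = 0.282688, so x* = 112/(3.5 + 8·0.282688) = 19.4394.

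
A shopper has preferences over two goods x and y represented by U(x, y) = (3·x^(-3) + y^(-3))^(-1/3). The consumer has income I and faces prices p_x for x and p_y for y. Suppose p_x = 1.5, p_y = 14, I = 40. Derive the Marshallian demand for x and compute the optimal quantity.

x* = 5.2728

From the CES first-order condition, 3·(y/x)^(4) = p_x/p_y.
Solve for the ratio: y/x = [(1/3)·p_x/p_y]^(0.25).
Substitute y = (y/x)·x into the budget: x* = I/(p_x + p_y·(y/x)).
Numerically y/x = 0.434721, so x* = 40/(1.5 + 14·0.434721) = 5.2728.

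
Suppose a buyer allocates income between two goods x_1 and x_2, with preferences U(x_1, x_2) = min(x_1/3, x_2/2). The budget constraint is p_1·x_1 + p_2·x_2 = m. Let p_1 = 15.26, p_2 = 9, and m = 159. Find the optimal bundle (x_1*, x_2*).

Leontief preferences: the optimum is at the kink where x_1/3 = x_2/2, i.e. x_2 = (2/3)·x_1.
Budget: p_1·x_1 + p_2·(2/3)·x_1 = m, so (3·p_1 + 2·p_2)·x_1 = 3·m.
Demand: x_1*(p_1,p_2,m) = 3·m/(3·p_1 + 2·p_2), x_2* = 2·m/(3·p_1 + 2·p_2).
Here 3·15.26 + 2·9 = 63.78, giving x_1* = 7.4788 and x_2* = 4.9859.

x_1* = 7.4788, x_2* = 4.9859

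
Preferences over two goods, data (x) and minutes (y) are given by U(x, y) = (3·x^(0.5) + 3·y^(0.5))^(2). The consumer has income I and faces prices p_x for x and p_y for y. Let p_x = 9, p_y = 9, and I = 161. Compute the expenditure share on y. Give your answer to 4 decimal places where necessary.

share on y = 0.5

Substitute y = (y/x)·x into the budget: x* = I/(p_x + p_y·(y/x)).
Numerically y/x = 1, so x* = 161/(9 + 9·1) = 8.9444 and y* = 1·8.9444 = 8.9444.
Expenditure on y: 9·8.9444 = 80.5; share = 0.5.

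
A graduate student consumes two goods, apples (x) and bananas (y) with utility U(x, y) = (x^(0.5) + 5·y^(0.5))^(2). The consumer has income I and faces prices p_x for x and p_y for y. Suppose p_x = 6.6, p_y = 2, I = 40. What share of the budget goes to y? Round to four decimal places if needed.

From the CES first-order condition, (1/5)·(y/x)^(0.5) = p_x/p_y.
Solve for the ratio: y/x = [5·p_x/p_y]^(2).
With the ratio pinned down, the budget gives x* = I/(p_x + p_y·(y/x)) and y* = (y/x)·x*.
Numerically y/x = 272.25, so x* = 40/(6.6 + 2·272.25) = 0.0726 and y* = 272.25·0.0726 = 19.7605.
Expenditure on y: 2·19.7605 = 39.521; share = 0.988.

share on y = 0.988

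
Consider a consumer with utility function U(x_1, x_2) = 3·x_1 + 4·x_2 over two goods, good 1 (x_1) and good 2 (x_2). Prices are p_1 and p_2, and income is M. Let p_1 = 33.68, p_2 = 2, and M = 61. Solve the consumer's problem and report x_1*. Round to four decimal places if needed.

x_2 gives more utility per dollar, so spend all income on x_2: x_2* = M/p_2, x_1* = 0.
Numerically: x_1* = 0, x_2* = 30.5.

x_1* = 0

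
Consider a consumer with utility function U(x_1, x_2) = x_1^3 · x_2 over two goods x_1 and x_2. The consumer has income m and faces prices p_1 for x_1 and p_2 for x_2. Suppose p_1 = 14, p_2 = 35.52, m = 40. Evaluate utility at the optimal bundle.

MU_x_1/MU_x_2 = (3·x_2)/(x_1); tangency sets this equal to p_1/p_2.
So 3·p_2·x_2 = p_1·x_1; combined with the budget, a share 0.75 of income goes to x_1.
Demand: x_1*(p_1,p_2,m) = 0.75·m/p_1 and x_2* = 0.25·m/p_2.
At p_1=14, p_2=35.52, m=40: x_1* = 0.75·40/14 = 2.1429, x_2* = 0.2815.
Utility at the optimum: U(2.1429, 0.2815) = 2.7702.

V = 2.7702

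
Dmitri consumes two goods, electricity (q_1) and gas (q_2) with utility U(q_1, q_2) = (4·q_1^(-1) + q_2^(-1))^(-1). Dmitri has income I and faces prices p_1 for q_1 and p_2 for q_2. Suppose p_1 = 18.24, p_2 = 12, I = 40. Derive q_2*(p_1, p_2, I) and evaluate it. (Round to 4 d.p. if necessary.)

Substitute q_2 = (q_2/q_1)·q_1 into the budget: q_1* = I/(p_1 + p_2·(q_2/q_1)).
Numerically q_2/q_1 = 0.616441, so q_1* = 40/(18.24 + 12·0.616441) = 1.5602 and q_2* = 0.616441·1.5602 = 0.9618.

q_2* = 0.9618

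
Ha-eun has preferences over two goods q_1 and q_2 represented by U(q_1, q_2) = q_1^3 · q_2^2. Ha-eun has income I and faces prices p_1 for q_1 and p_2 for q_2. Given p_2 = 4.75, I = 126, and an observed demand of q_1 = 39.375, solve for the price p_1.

The MRS is (3/2)·q_2/q_1. Set MRS = p_1/p_2.
Rearranging, p_2·q_2 = (2/3)·p_1·q_1. Substituting into the budget gives p_1·q_1·(1 + (2/3)) = I.
Demand: q_1*(p_1,p_2,I) = 0.6·I/p_1 and q_2* = 0.4·I/p_2.
Set q_1* = 39.375 in the demand function and solve for p_1: p_1 = 1.92.

p_1 = 1.92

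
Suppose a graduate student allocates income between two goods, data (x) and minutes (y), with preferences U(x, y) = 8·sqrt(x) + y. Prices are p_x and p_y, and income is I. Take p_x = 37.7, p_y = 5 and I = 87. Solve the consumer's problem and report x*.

x* = 0.2814

MU_x = 4/√x, MU_y = 1. Tangency: 4/√x = p_x/p_y.
Solve: √x = 4·p_y/p_x, so x*(p_x,p_y) = (4·p_y/p_x)², and y* = (I − p_x·x*)/p_y.
Plugging in: x* = (4·5/37.7)² = 0.2814.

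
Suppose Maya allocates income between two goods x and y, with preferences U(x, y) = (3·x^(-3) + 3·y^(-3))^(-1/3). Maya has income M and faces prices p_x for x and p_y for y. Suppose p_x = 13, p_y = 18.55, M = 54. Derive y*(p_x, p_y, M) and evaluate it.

MU_x ∝ 3·x^(-4), MU_y ∝ 3·y^(-4), so MRS = (y/x)^(4) = p_x/p_y.
Hence y/x = (p_x/p_y)^(1/(4)), i.e. raised to the 0.25 power.
Substitute y = (y/x)·x into the budget: x* = M/(p_x + p_y·(y/x)).
Numerically y/x = 0.914955, so x* = 54/(13 + 18.55·0.914955) = 1.8017 and y* = 0.914955·1.8017 = 1.6484.

y* = 1.6484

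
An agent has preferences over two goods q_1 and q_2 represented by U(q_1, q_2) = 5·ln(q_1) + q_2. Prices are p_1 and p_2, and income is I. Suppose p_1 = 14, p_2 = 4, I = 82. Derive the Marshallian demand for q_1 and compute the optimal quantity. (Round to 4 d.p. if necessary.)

q_1* = 1.4286

Set MRS = p_1/p_2: (5/q_1)/1 = p_1/p_2.
So q_1*(p_1,p_2) = 5·p_2/p_1, independent of income; and q_2* = (I − 5·p_2)/p_2.
At the given prices: q_1* = 5·4/14 = 1.4286.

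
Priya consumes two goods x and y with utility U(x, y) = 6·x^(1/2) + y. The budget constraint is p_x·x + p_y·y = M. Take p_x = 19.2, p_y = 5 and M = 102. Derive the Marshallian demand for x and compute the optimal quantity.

x* = 0.6104

Thus x* = (3·p_y/p_x)² — independent of M — with the rest of income spent on y.
Plugging in: x* = (3·5/19.2)² = 0.6104.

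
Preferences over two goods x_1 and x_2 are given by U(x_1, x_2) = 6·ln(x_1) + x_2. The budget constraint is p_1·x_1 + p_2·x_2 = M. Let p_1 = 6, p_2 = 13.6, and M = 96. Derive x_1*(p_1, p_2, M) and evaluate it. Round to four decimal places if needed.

Set MRS = p_1/p_2: (6/x_1)/1 = p_1/p_2.
So x_1*(p_1,p_2) = 6·p_2/p_1, independent of income; and x_2* = (M − 6·p_2)/p_2.
At the given prices: x_1* = 6·13.6/6 = 13.6.

x_1* = 13.6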